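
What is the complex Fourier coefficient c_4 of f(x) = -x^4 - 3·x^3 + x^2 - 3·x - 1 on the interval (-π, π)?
Compute the real Fourier coefficients first: a_4 = 7/16 - π^2/2, b_4 = 15/16 + 3·π^2/2.
Then c_4 = (a_4 − i·b_4)/2 = -π^2/4 + 7/32 - 3·i·π^2/4 - 15·i/32.

Final answer: -π^2/4 + 7/32 - 3·i·π^2/4 - 15·i/32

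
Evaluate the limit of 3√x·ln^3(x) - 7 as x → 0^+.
The product is a 0·∞ indeterminate form at x → 0⁺.
Rewrite the product as 3·ln^3(x) / x^(-1/2) and apply L'Hôpital, or use the standard hierarchy x^(-1/2) ≫ |ln x|^3 as x → 0⁺.
The indeterminate product → 0, so the limit = -7.

Final answer: -7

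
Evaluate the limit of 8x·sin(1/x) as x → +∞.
As x → +∞: let u = 1/x → 0⁺; then 8·x·sin(1/x) = 8·1·sin(u)/u → 8·1·1 = 8.
Limit = 8.

Final answer: 8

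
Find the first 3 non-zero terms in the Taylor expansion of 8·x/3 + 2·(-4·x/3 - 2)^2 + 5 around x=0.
32·x^2/9 + 40·x/3 + 13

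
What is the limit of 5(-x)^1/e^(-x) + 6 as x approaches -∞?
The quotient is an ∞/∞ indeterminate form as x → -∞.
Compare growth rates of the dominant terms (exponentials ≫ polynomials ≫ logarithms), or apply L'Hôpital's rule; the quotient → 0.
Adding the constant: 0 + 6 = 6. Limit = 6.

Final answer: 6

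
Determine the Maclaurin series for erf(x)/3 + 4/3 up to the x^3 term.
-2·x^3/(9·√(π)) + 2·x/(3·√(π)) + 4/3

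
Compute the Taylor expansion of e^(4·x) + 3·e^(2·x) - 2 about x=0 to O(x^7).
268·x^6/45 + 28·x^5/3 + 38·x^4/3 + 44·x^3/3 + 14·x^2 + 10·x + 2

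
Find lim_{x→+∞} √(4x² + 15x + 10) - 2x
As x → +∞: multiply by the conjugate to get (15x+10)/(√(4x²+15x+10)+2x); the denominator ~ 4x, so the limit is 15/4.
Limit = 15/4.

Final answer: 15/4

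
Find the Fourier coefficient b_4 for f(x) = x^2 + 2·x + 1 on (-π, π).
b_4 = (1/π) ∫_{-π}^{π} f(x)·sin(4x) dx.
Evaluate the integral (use parity and integration by parts as needed): b_4 = -1.

Final answer: -1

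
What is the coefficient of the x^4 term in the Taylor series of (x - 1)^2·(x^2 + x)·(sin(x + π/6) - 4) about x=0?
Expand to order 4: (x - 1)^2·(x^2 + x)·(sin(x + π/6) - 4) = x^4·(-13/4 - 7·√(3)/12) + x^3·(13/4 - √(3)/2) + x^2·(√(3)/2 + 7/2) - 7·x/2 + O(x^5).
The coefficient of x^4 is -13/4 - 7·√(3)/12.

Final answer: -13/4 - 7·√(3)/12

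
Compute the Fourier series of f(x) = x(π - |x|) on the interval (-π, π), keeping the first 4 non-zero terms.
8·sin(x)/π + 8·sin(3·x)/(27·π) + 8·sin(5·x)/(125·π) + 8·sin(7·x)/(343·π)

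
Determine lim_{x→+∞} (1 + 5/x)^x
As x → +∞: this is the defining limit (1 + 5/x)^x → e^5.
Limit = e^(5).

Final answer: e^(5)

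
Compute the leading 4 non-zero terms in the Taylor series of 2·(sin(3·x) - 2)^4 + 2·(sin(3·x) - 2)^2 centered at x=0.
-108·x^3 + 450·x^2 - 216·x + 40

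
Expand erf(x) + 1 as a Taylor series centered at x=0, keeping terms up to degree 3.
-2·x^3/(3·√(π)) + 2·x/√(π) + 1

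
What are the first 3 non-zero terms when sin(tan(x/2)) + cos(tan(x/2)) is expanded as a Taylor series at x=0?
-x^2/8 + x/2 + 1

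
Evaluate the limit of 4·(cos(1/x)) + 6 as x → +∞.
Evaluate the dominant behaviour as x → +∞; each term tends to a finite value or vanishes.
Limit = 10.

Final answer: 10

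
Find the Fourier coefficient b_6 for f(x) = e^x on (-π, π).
b_6 = (1/π) ∫_{-π}^{π} f(x)·sin(6x) dx.
Evaluate the integral (use parity and integration by parts as needed): b_6 = (6 - 6·e^(2·π))·e^(-π)/(37·π).

Final answer: (6 - 6·e^(2·π))·e^(-π)/(37·π)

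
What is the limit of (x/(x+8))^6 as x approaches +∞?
As x → +∞: x/(x+8) = 1/(1 + 8/x) → 1, and the 6th power of a limit-1 base also → 1.
Limit = 1.

Final answer: 1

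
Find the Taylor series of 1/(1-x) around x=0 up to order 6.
x^6 + x^5 + x^4 + x^3 + x^2 + x + 1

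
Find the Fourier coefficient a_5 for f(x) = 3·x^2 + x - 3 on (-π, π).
a_5 = (1/π) ∫_{-π}^{π} f(x)·cos(5x) dx.
Evaluate the integral (use parity and integration by parts as needed): a_5 = -12/25.

Final answer: -12/25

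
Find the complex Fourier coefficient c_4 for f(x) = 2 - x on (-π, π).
Compute the real Fourier coefficients first: a_4 = 0, b_4 = 1/2.
Then c_4 = (a_4 − i·b_4)/2 = -i/4.

Final answer: -i/4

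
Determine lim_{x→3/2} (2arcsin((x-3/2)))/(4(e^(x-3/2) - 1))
Both numerator and denominator → 0 as x → 3/2; this is a 0/0 indeterminate form.
Expand each to leading order near x = 3/2: numerator ~ 2·(x - 3/2), denominator ~ 4·(x - 3/2).
The limit of the ratio is 1/2.

Final answer: 1/2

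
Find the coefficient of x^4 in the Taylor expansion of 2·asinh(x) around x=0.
Expand to order 4: 2·asinh(x) = -x^3/3 + 2·x + O(x^5).
The coefficient of x^4 is 0.

Final answer: 0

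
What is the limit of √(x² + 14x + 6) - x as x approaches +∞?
This is an ∞ − ∞ indeterminate form.
Multiply and divide by the conjugate √(x²+14x + 6) + x; the x² terms cancel, leaving (14x + 6)/(√(x²+14x + 6)+x) → 14/2 = 7.
Limit = 7.

Final answer: 7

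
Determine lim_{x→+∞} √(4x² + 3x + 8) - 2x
As x → +∞: multiply by the conjugate to get (3x+8)/(√(4x²+3x+8)+2x); the denominator ~ 4x, so the limit is 3/4.
Limit = 3/4.

Final answer: 3/4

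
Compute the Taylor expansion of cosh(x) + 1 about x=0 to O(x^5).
x^4/24 + x^2/2 + 2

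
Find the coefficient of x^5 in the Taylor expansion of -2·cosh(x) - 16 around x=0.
Expand to order 5: -2·cosh(x) - 16 = -x^4/12 - x^2 - 18 + O(x^6).
The coefficient of x^5 is 0.

Final answer: 0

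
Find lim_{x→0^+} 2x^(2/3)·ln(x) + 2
The product is a 0·∞ indeterminate form at x → 0⁺.
Rewrite the product as 2·ln(x) / x^(-2/3) and apply L'Hôpital, or use the standard hierarchy x^(-2/3) ≫ |ln x| as x → 0⁺.
The indeterminate product → 0, so the limit = 2.

Final answer: 2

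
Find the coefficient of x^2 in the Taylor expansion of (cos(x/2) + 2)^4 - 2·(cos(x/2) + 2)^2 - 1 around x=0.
Expand to order 2: (cos(x/2) + 2)^4 - 2·(cos(x/2) + 2)^2 - 1 = 62 - 12·x^2 + O(x^3).
The coefficient of x^2 is -12.

Final answer: -12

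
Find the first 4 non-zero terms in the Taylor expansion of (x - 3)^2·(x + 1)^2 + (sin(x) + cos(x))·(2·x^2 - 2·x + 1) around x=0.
-7·x^3/6 - 5·x^2/2 + 11·x + 10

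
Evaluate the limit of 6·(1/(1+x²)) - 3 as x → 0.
Direct substitution at x = 0 gives 3.

Final answer: 3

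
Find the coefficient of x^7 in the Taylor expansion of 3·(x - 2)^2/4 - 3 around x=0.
Expand to order 7: 3·(x - 2)^2/4 - 3 = 3·x^2/4 - 3·x + O(x^8).
The coefficient of x^7 is 0.

Final answer: 0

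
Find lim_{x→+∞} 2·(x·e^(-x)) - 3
Evaluate the dominant behaviour as x → +∞; each term tends to a finite value or vanishes.
Limit = -3.

Final answer: -3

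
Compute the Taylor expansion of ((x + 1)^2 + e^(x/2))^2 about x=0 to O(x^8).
29·x^7/35840 + 59·x^6/7680 + 39·x^5/640 + 265·x^4/192 + 137·x^3/24 + 43·x^2/4 + 10·x + 4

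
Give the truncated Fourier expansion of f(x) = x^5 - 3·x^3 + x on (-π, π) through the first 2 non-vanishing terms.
(-46·π^2 + 2·π^4 + 278)·sin(x) + (-π^4 - 13 + 8·π^2)·sin(2·x)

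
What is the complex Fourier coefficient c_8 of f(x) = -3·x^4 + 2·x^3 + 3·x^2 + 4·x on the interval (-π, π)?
Compute the real Fourier coefficients first: a_8 = 57/256 - 3·π^2/8, b_8 = -π^2/2 - 61/64.
Then c_8 = (a_8 − i·b_8)/2 = -3·π^2/16 + 57/512 + 61·i/128 + i·π^2/4.

Final answer: -3·π^2/16 + 57/512 + 61·i/128 + i·π^2/4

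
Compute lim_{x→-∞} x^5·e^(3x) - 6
The product is a 0·∞ indeterminate form at x → -∞.
Rewrite the product as x^5 / e^(-3x) (an ∞/∞ form) and apply L'Hôpital, or use the standard hierarchy e^(3|x|) ≫ |x^5| as x → -∞.
The indeterminate product → 0, so the limit = -6.

Final answer: -6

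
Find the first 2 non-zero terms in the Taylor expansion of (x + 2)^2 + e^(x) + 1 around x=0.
5·x + 6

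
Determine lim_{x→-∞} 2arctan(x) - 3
Evaluate the dominant behaviour as x → -∞; each term tends to a finite value or vanishes.
Limit = -π - 3.

Final answer: -π - 3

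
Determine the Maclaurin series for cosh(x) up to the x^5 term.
x^4/24 + x^2/2 + 1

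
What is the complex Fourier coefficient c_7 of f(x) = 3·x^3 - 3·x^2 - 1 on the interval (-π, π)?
Compute the real Fourier coefficients first: a_7 = 12/49, b_7 = -36/343 + 6·π^2/7.
Then c_7 = (a_7 − i·b_7)/2 = 6/49 - 3·i·π^2/7 + 18·i/343.

Final answer: 6/49 - 3·i·π^2/7 + 18·i/343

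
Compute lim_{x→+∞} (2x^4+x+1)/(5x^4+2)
This is an ∞/∞ indeterminate form as x → +∞.
Divide numerator and denominator by x^4 and let the lower-order terms vanish; the leading terms give 2/5.
Limit = 2/5.

Final answer: 2/5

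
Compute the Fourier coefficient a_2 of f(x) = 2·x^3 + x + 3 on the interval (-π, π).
a_2 = (1/π) ∫_{-π}^{π} f(x)·cos(2x) dx.
Evaluate the integral (use parity and integration by parts as needed): a_2 = 0.

Final answer: 0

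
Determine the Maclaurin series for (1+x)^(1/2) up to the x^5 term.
7·x^5/256 - 5·x^4/128 + x^3/16 - x^2/8 + x/2 + 1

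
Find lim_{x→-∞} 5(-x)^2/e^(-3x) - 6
The quotient is an ∞/∞ indeterminate form as x → -∞.
Compare growth rates of the dominant terms (exponentials ≫ polynomials ≫ logarithms), or apply L'Hôpital's rule; the quotient → 0.
Adding the constant: 0 - 6 = -6. Limit = -6.

Final answer: -6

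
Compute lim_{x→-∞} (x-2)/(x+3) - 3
Evaluate the dominant behaviour as x → -∞; each term tends to a finite value or vanishes.
Limit = -2.

Final answer: -2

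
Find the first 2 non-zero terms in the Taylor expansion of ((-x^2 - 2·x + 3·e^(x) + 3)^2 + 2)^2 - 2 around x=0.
912·x + 1442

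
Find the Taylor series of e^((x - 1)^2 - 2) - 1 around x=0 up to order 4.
19·x^4·e^(-1)/6 - 10·x^3·e^(-1)/3 + 3·x^2·e^(-1) - 2·x·e^(-1) - 1 + e^(-1)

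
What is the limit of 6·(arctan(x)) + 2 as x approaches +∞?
Evaluate the dominant behaviour as x → +∞; each term tends to a finite value or vanishes.
Limit = 2 + 3·π.

Final answer: 2 + 3·π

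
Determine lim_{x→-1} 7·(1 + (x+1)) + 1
Direct substitution at x = -1 gives 8.

Final answer: 8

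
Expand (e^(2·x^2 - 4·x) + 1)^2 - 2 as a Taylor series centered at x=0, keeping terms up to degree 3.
-464·x^3/3 + 56·x^2 - 16·x + 2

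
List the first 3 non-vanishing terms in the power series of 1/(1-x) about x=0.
x^2 + x + 1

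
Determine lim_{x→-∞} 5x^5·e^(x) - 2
The product is a 0·∞ indeterminate form at x → -∞.
Rewrite the product as 5x^5 / e^(-x) (an ∞/∞ form) and apply L'Hôpital, or use the standard hierarchy e^(|x|) ≫ |x^5| as x → -∞.
The indeterminate product → 0, so the limit = -2.

Final answer: -2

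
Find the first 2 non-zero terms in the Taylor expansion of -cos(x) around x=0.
x^2/2 - 1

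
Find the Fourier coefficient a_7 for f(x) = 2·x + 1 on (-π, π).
a_7 = (1/π) ∫_{-π}^{π} f(x)·cos(7x) dx.
Evaluate the integral (use parity and integration by parts as needed): a_7 = 0.

Final answer: 0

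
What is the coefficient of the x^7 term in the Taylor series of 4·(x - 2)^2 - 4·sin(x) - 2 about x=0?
Expand to order 7: 4·(x - 2)^2 - 4·sin(x) - 2 = x^7/1260 - x^5/30 + 2·x^3/3 + 4·x^2 - 20·x + 14 + O(x^8).
The coefficient of x^7 is 1/1260.

Final answer: 1/1260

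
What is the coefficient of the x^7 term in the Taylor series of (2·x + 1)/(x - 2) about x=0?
Expand to order 7: (2·x + 1)/(x - 2) = -5·x^7/256 - 5·x^6/128 - 5·x^5/64 - 5·x^4/32 - 5·x^3/16 - 5·x^2/8 - 5·x/4 - 1/2 + O(x^8).
The coefficient of x^7 is -5/256.

Final answer: -5/256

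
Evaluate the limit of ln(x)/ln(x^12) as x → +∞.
This is an ∞/∞ indeterminate form as x → +∞.
Write ln(x^12) = 12·ln(x), reducing the quotient to 1/12.
Limit = 1/12.

Final answer: 1/12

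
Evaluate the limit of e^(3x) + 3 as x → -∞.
Evaluate the dominant behaviour as x → -∞; each term tends to a finite value or vanishes.
Limit = 3.

Final answer: 3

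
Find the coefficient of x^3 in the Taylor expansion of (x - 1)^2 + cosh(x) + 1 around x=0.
Expand to order 3: (x - 1)^2 + cosh(x) + 1 = 3·x^2/2 - 2·x + 3 + O(x^4).
The coefficient of x^3 is 0.

Final answer: 0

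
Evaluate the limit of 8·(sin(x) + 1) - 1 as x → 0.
Direct substitution at x = 0 gives 7.

Final answer: 7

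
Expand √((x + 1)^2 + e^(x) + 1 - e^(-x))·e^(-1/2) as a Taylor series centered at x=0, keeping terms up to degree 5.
217·√(2)·x^5·e^(-1/2)/480 - 35·√(2)·x^4·e^(-1/2)/96 + √(2)·x^3·e^(-1/2)/3 - √(2)·x^2·e^(-1/2)/4 + √(2)·x·e^(-1/2) + √(2)·e^(-1/2)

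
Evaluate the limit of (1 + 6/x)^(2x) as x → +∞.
As x → +∞: write (1 + 6/x)^(2x) = ((1 + 6/x)^x)^2 → (e^6)^2 = e^12.
Limit = e^(12).

Final answer: e^(12)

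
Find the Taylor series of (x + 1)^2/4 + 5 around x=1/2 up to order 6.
89/16 + 3·(x - 1/2)/4 + (x - 1/2)^2/4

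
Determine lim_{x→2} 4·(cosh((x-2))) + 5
Direct substitution at x = 2 gives 9.

Final answer: 9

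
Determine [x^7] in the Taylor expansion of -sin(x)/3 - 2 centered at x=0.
Expand to order 7: -sin(x)/3 - 2 = x^7/15120 - x^5/360 + x^3/18 - x/3 - 2 + O(x^8).
The coefficient of x^7 is 1/15120.

Final answer: 1/15120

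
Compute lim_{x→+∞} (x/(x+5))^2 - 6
As x → +∞: x/(x+5) = 1/(1 + 5/x) → 1, and the 2nd power of a limit-1 base also → 1; with the additive constant, 1 - 6 = -5.
Limit = -5.

Final answer: -5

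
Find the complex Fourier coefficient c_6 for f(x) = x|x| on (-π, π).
Compute the real Fourier coefficients first: a_6 = 0, b_6 = -π/3.
Then c_6 = (a_6 − i·b_6)/2 = i·π/6.

Final answer: i·π/6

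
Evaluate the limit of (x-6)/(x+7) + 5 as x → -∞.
Evaluate the dominant behaviour as x → -∞; each term tends to a finite value or vanishes.
Limit = 6.

Final answer: 6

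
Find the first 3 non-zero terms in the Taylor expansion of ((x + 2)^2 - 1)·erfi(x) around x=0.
4·x^3/√(π) + 8·x^2/√(π) + 6·x/√(π)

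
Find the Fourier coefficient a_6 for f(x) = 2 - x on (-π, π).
a_6 = (1/π) ∫_{-π}^{π} f(x)·cos(6x) dx.
Evaluate the integral (use parity and integration by parts as needed): a_6 = 0.

Final answer: 0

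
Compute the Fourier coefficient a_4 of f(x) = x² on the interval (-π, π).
a_4 = (1/π) ∫_{-π}^{π} f(x)·cos(4x) dx.
Evaluate the integral (use parity and integration by parts as needed): a_4 = 1/4.

Final answer: 1/4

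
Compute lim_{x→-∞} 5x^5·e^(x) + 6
The product is a 0·∞ indeterminate form at x → -∞.
Rewrite the product as 5x^5 / e^(-x) (an ∞/∞ form) and apply L'Hôpital, or use the standard hierarchy e^(|x|) ≫ |x^5| as x → -∞.
The indeterminate product → 0, so the limit = 6.

Final answer: 6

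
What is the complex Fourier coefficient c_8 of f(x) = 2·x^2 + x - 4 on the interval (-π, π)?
Compute the real Fourier coefficients first: a_8 = 1/8, b_8 = -1/4.
Then c_8 = (a_8 − i·b_8)/2 = 1/16 + i/8.

Final answer: 1/16 + i/8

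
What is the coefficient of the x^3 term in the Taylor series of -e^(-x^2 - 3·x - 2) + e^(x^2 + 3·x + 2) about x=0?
Expand to order 3: -e^(-x^2 - 3·x - 2) + e^(x^2 + 3·x + 2) = x^3·(3·e^(-2)/2 + 15·e^(2)/2) + x^2·(-7·e^(-2)/2 + 11·e^(2)/2) + x·(3·e^(-2) + 3·e^(2)) - e^(-2) + e^(2) + O(x^4).
The coefficient of x^3 is 3·e^(-2)/2 + 15·e^(2)/2.

Final answer: 3·e^(-2)/2 + 15·e^(2)/2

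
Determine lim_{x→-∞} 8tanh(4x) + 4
Evaluate the dominant behaviour as x → -∞; each term tends to a finite value or vanishes.
Limit = -4.

Final answer: -4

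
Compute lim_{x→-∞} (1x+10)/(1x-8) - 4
Evaluate the dominant behaviour as x → -∞; each term tends to a finite value or vanishes.
Limit = -3.

Final answer: -3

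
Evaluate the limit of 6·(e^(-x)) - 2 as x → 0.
Direct substitution at x = 0 gives 4.

Final answer: 4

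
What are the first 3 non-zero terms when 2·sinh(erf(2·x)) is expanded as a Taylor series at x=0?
x^5·(-256/(3·π^(3/2)) + 256/(15·π^(5/2)) + 64/(5·√(π))) + x^3·(-32/(3·√(π)) + 64/(3·π^(3/2))) + 8·x/√(π)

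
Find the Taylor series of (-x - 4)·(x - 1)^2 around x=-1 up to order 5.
-12 + 8·(x + 1) + (x + 1)^2 - (x + 1)^3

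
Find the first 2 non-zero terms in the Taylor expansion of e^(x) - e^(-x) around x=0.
x^3/3 + 2·x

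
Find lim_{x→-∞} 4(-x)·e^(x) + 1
The product is a 0·∞ indeterminate form at x → -∞.
Rewrite the product as 4(-x) / e^(-x) (an ∞/∞ form) and apply L'Hôpital, or use the standard hierarchy e^(|x|) ≫ |(-x)| as x → -∞.
The indeterminate product → 0, so the limit = 1.

Final answer: 1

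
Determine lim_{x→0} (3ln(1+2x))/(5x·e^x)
Both numerator and denominator → 0 as x → 0; this is a 0/0 indeterminate form.
Expand each to leading order near x = 0: numerator ~ 6·x, denominator ~ 5·x.
The limit of the ratio is 6/5.

Final answer: 6/5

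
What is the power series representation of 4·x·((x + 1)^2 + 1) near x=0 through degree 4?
4·x^3 + 8·x^2 + 8·x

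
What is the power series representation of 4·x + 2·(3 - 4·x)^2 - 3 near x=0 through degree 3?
32·x^2 - 44·x + 15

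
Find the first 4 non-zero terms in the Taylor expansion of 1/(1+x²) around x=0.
-x^6 + x^4 - x^2 + 1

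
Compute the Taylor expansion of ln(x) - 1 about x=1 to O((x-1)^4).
-1 + (x - 1) - (x - 1)^2/2 + (x - 1)^3/3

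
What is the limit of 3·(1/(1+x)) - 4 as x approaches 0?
Direct substitution at x = 0 gives -1.

Final answer: -1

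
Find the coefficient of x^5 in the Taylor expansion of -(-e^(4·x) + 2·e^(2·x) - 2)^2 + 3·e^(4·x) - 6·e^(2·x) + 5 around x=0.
Expand to order 5: -(-e^(4·x) + 2·e^(2·x) - 2)^2 + 3·e^(4·x) - 6·e^(2·x) + 5 = -56·x^5 - 20·x^4/3 + 8·x^3 + 4·x^2 + 1 + O(x^6).
The coefficient of x^5 is -56.

Final answer: -56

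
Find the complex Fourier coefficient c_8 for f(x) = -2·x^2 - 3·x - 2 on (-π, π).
Compute the real Fourier coefficients first: a_8 = -1/8, b_8 = 3/4.
Then c_8 = (a_8 − i·b_8)/2 = -1/16 - 3·i/8.

Final answer: -1/16 - 3·i/8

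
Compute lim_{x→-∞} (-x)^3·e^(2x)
This is a 0·∞ indeterminate form at x → -∞.
Rewrite the product as (-x)^3 / e^(-2x) (an ∞/∞ form) and apply L'Hôpital, or use the standard hierarchy e^(2|x|) ≫ |(-x)^3| as x → -∞.
The indeterminate product → 0, so the limit = 0.

Final answer: 0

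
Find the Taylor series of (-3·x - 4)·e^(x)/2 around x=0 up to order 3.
-13·x^3/12 - 5·x^2/2 - 7·x/2 - 2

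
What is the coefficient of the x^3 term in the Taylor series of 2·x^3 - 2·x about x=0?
Expand to order 3: 2·x^3 - 2·x = 2·x^3 - 2·x + O(x^4).
The coefficient of x^3 is 2.

Final answer: 2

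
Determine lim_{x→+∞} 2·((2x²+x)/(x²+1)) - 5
Evaluate the dominant behaviour as x → +∞; each term tends to a finite value or vanishes.
Limit = -1.

Final answer: -1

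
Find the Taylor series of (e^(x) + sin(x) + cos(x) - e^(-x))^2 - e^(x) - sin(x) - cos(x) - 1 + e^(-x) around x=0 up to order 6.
97·x^6/720 + 13·x^5/120 + 31·x^4/24 - 17·x^3/6 + 17·x^2/2 + 3·x - 1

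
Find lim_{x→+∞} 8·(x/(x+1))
Evaluate the dominant behaviour as x → +∞; each term tends to a finite value or vanishes.
Limit = 8.

Final answer: 8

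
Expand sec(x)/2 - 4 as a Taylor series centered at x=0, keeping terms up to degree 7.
61·x^6/1440 + 5·x^4/48 + x^2/4 - 7/2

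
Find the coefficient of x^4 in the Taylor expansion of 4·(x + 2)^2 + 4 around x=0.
Expand to order 4: 4·(x + 2)^2 + 4 = 4·x^2 + 16·x + 20 + O(x^5).
The coefficient of x^4 is 0.

Final answer: 0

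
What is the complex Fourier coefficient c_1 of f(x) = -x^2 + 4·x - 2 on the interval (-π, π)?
Compute the real Fourier coefficients first: a_1 = 4, b_1 = 8.
Then c_1 = (a_1 − i·b_1)/2 = 2 - 4·i.

Final answer: 2 - 4·i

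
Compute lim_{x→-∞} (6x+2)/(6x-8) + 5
Evaluate the dominant behaviour as x → -∞; each term tends to a finite value or vanishes.
Limit = 6.

Final answer: 6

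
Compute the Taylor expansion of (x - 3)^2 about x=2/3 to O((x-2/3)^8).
49/9 - 14·(x - 2/3)/3 + (x - 2/3)^2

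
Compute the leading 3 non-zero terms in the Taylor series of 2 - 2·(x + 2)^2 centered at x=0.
-2·x^2 - 8·x - 6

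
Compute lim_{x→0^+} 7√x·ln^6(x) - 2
The product is a 0·∞ indeterminate form at x → 0⁺.
Rewrite the product as 7·ln^6(x) / x^(-1/2) and apply L'Hôpital, or use the standard hierarchy x^(-1/2) ≫ |ln x|^6 as x → 0⁺.
The indeterminate product → 0, so the limit = -2.

Final answer: -2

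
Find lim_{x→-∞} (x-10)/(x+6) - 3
Evaluate the dominant behaviour as x → -∞; each term tends to a finite value or vanishes.
Limit = -2.

Final answer: -2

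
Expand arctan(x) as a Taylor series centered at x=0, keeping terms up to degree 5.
x^5/5 - x^3/3 + x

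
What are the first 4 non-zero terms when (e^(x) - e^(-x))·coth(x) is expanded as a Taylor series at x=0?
x^6/360 + x^4/12 + x^2 + 2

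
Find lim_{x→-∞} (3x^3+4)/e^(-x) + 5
The quotient is an ∞/∞ indeterminate form as x → -∞.
Compare growth rates of the dominant terms (exponentials ≫ polynomials ≫ logarithms), or apply L'Hôpital's rule; the quotient → 0.
Adding the constant: 0 + 5 = 5. Limit = 5.

Final answer: 5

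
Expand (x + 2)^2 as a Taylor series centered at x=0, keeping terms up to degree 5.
x^2 + 4·x + 4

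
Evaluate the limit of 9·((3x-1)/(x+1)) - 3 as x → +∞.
Evaluate the dominant behaviour as x → +∞; each term tends to a finite value or vanishes.
Limit = 24.

Final answer: 24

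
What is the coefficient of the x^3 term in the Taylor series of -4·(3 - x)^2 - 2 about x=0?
Expand to order 3: -4·(3 - x)^2 - 2 = -4·x^2 + 24·x - 38 + O(x^4).
The coefficient of x^3 is 0.

Final answer: 0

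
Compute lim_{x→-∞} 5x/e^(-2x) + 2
The quotient is an ∞/∞ indeterminate form as x → -∞.
Compare growth rates of the dominant terms (exponentials ≫ polynomials ≫ logarithms), or apply L'Hôpital's rule; the quotient → 0.
Adding the constant: 0 + 2 = 2. Limit = 2.

Final answer: 2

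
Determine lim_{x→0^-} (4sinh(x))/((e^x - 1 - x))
Both numerator and denominator → 0 as x → 0^-; this is a 0/0 indeterminate form.
Expand each to leading order near x = 0: numerator ~ 4·x, denominator ~ x^2/2.
The limit of the ratio is -∞.

Final answer: -∞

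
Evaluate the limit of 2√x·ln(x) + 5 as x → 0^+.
The product is a 0·∞ indeterminate form at x → 0⁺.
Rewrite the product as 2·ln(x) / x^(-1/2) and apply L'Hôpital, or use the standard hierarchy x^(-1/2) ≫ |ln x| as x → 0⁺.
The indeterminate product → 0, so the limit = 5.

Final answer: 5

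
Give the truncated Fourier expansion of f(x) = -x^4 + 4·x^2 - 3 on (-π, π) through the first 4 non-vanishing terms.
(-64 + 8·π^2)·cos(x) + (7 - 2·π^2)·cos(2·x) + (-64/27 + 8·π^2/9)·cos(3·x) - π^4/5 - 3 + 4·π^2/3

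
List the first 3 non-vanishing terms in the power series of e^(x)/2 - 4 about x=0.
x^2/4 + x/2 - 7/2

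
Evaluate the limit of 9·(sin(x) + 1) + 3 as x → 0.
Direct substitution at x = 0 gives 12.

Final answer: 12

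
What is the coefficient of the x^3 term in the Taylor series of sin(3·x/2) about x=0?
Expand to order 3: sin(3·x/2) = -9·x^3/16 + 3·x/2 + O(x^4).
The coefficient of x^3 is -9/16.

Final answer: -9/16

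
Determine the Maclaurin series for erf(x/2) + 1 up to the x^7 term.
-x^7/(2688·√(π)) + x^5/(160·√(π)) - x^3/(12·√(π)) + x/√(π) + 1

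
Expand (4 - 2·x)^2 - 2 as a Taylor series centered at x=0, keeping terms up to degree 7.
4·x^2 - 16·x + 14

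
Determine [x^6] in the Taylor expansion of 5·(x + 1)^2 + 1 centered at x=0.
Expand to order 6: 5·(x + 1)^2 + 1 = 5·x^2 + 10·x + 6 + O(x^7).
The coefficient of x^6 is 0.

Final answer: 0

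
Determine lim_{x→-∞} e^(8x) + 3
Evaluate the dominant behaviour as x → -∞; each term tends to a finite value or vanishes.
Limit = 3.

Final answer: 3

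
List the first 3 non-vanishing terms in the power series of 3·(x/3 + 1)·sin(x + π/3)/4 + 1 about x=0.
x^2·(1/8 - 3·√(3)/16) + x·(√(3)/8 + 3/8) + 3·√(3)/8 + 1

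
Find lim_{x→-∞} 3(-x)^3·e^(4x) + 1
The product is a 0·∞ indeterminate form at x → -∞.
Rewrite the product as 3(-x)^3 / e^(-4x) (an ∞/∞ form) and apply L'Hôpital, or use the standard hierarchy e^(4|x|) ≫ |(-x)^3| as x → -∞.
The indeterminate product → 0, so the limit = 1.

Final answer: 1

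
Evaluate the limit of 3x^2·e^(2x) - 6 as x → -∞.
The product is a 0·∞ indeterminate form at x → -∞.
Rewrite the product as 3x^2 / e^(-2x) (an ∞/∞ form) and apply L'Hôpital, or use the standard hierarchy e^(2|x|) ≫ |x^2| as x → -∞.
The indeterminate product → 0, so the limit = -6.

Final answer: -6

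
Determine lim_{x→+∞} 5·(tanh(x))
Evaluate the dominant behaviour as x → +∞; each term tends to a finite value or vanishes.
Limit = 5.

Final answer: 5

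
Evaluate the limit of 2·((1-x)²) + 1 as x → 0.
Direct substitution at x = 0 gives 3.

Final answer: 3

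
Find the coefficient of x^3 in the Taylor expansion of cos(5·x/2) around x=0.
Expand to order 3: cos(5·x/2) = 1 - 25·x^2/8 + O(x^4).
The coefficient of x^3 is 0.

Final answer: 0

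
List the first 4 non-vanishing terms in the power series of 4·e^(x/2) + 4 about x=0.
x^3/12 + x^2/2 + 2·x + 8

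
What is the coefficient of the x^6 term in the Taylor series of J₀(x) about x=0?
Expand to order 6: J₀(x) = -x^6/2304 + x^4/64 - x^2/4 + 1 + O(x^7).
The coefficient of x^6 is -1/2304.

Final answer: -1/2304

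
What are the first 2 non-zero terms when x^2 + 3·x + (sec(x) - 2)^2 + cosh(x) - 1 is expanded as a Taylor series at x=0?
3·x + 1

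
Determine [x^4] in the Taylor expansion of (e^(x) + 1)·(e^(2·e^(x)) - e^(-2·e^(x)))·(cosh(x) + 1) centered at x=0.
Expand to order 4: (e^(x) + 1)·(e^(2·e^(x)) - e^(-2·e^(x)))·(cosh(x) + 1) = x^4·(-5·e^(-2)/12 + 373·e^(2)/12) + x^3·(-e^(-2)/6 + 51·e^(2)/2) + x^2·(-2·e^(-2) + 18·e^(2)) + x·(6·e^(-2) + 10·e^(2)) - 4·e^(-2) + 4·e^(2) + O(x^5).
The coefficient of x^4 is -5·e^(-2)/12 + 373·e^(2)/12.

Final answer: -5·e^(-2)/12 + 373·e^(2)/12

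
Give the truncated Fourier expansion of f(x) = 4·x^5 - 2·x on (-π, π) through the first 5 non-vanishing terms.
(-160·π^2 + 8·π^4 + 956)·sin(x) + (-4·π^4 - 28 + 20·π^2)·sin(2·x) + (-160·π^2/27 + 212/81 + 8·π^4/3)·sin(3·x) + (-2·π^4 + 1/16 + 5·π^2/2)·sin(4·x) + (-32·π^2/25 - 308/625 + 8·π^4/5)·sin(5·x)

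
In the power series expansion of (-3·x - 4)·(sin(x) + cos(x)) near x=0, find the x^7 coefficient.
Expand to order 7: (-3·x - 4)·(sin(x) + cos(x)) = 5·x^7/1008 - 7·x^6/360 - 19·x^5/120 + x^4/3 + 13·x^3/6 - x^2 - 7·x - 4 + O(x^8).
The coefficient of x^7 is 5/1008.

Final answer: 5/1008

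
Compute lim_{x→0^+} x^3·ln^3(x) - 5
The product is a 0·∞ indeterminate form at x → 0⁺.
Rewrite the product as ln^3(x) / x^(-3) and apply L'Hôpital, or use the standard hierarchy x^(-3) ≫ |ln x|^3 as x → 0⁺.
The indeterminate product → 0, so the limit = -5.

Final answer: -5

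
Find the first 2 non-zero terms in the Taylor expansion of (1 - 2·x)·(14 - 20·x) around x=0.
14 - 48·x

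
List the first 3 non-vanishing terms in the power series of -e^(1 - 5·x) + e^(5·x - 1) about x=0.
x^2·(-25·e/2 + 25·e^(-1)/2) + x·(5·e^(-1) + 5·e) - e + e^(-1)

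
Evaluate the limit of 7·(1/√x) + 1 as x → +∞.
Evaluate the dominant behaviour as x → +∞; each term tends to a finite value or vanishes.
Limit = 1.

Final answer: 1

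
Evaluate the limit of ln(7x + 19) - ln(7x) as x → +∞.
This is an ∞ − ∞ indeterminate form.
Combine the logarithms: ln(7x+19) − ln(7x) = ln((7x+19)/(7x)) = ln(1 + 19/(7x)) → ln(1) = 0.
Limit = 0.

Final answer: 0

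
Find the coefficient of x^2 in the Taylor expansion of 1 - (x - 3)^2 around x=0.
Expand to order 2: 1 - (x - 3)^2 = -x^2 + 6·x - 8 + O(x^3).
The coefficient of x^2 is -1.

Final answer: -1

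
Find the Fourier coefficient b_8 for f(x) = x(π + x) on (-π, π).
b_8 = (1/π) ∫_{-π}^{π} f(x)·sin(8x) dx.
Evaluate the integral (use parity and integration by parts as needed): b_8 = -π/4.

Final answer: -π/4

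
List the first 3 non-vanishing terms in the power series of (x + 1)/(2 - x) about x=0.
3·x^2/8 + 3·x/4 + 1/2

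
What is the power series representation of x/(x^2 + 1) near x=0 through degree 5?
x^5 - x^3 + x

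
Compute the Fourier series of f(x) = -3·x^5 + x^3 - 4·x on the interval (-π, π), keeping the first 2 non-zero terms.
(-740 - 6·π^4 + 122·π^2)·sin(x) + (-16·π^2 + 28 + 3·π^4)·sin(2·x)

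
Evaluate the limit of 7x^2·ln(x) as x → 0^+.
This is a 0·∞ indeterminate form at x → 0⁺.
Rewrite the product as 7·ln(x) / x^(-2) and apply L'Hôpital, or use the standard hierarchy x^(-2) ≫ |ln x| as x → 0⁺.
The indeterminate product → 0, so the limit = 0.

Final answer: 0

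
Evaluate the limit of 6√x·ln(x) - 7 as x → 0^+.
The product is a 0·∞ indeterminate form at x → 0⁺.
Rewrite the product as 6·ln(x) / x^(-1/2) and apply L'Hôpital, or use the standard hierarchy x^(-1/2) ≫ |ln x| as x → 0⁺.
The indeterminate product → 0, so the limit = -7.

Final answer: -7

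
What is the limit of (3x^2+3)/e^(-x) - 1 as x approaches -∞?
The quotient is an ∞/∞ indeterminate form as x → -∞.
Compare growth rates of the dominant terms (exponentials ≫ polynomials ≫ logarithms), or apply L'Hôpital's rule; the quotient → 0.
Adding the constant: 0 - 1 = -1. Limit = -1.

Final answer: -1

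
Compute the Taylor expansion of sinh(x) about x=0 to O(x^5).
x^3/6 + x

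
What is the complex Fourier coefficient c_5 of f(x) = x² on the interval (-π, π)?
Compute the real Fourier coefficients first: a_5 = -4/25, b_5 = 0.
Then c_5 = (a_5 − i·b_5)/2 = -2/25.

Final answer: -2/25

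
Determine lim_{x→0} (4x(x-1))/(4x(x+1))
Both numerator and denominator → 0 as x → 0; this is a 0/0 indeterminate form.
Expand each to leading order near x = 0: numerator ~ -4·x, denominator ~ 4·x.
The limit of the ratio is -1.

Final answer: -1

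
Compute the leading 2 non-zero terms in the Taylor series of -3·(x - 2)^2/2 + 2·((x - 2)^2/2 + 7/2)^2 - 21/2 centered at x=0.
44 - 38·x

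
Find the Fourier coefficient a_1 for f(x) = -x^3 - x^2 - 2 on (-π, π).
a_1 = (1/π) ∫_{-π}^{π} f(x)·cos(1x) dx.
Evaluate the integral (use parity and integration by parts as needed): a_1 = 4.

Final answer: 4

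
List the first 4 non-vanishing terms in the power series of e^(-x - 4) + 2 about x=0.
-x^3·e^(-4)/6 + x^2·e^(-4)/2 - x·e^(-4) + e^(-4) + 2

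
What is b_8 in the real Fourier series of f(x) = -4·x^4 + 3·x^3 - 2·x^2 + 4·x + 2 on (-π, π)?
b_8 = (1/π) ∫_{-π}^{π} f(x)·sin(8x) dx.
Evaluate the integral (use parity and integration by parts as needed): b_8 = -3·π^2/4 - 119/128.

Final answer: -3·π^2/4 - 119/128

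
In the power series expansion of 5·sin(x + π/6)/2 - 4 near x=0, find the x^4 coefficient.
Expand to order 4: 5·sin(x + π/6)/2 - 4 = 5·x^4/96 - 5·√(3)·x^3/24 - 5·x^2/8 + 5·√(3)·x/4 - 11/4 + O(x^5).
The coefficient of x^4 is 5/96.

Final answer: 5/96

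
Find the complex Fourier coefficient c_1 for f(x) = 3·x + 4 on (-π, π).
Compute the real Fourier coefficients first: a_1 = 0, b_1 = 6.
Then c_1 = (a_1 − i·b_1)/2 = -3·i.

Final answer: -3·i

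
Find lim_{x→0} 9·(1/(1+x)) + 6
Direct substitution at x = 0 gives 15.

Final answer: 15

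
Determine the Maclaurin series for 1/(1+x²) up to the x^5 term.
x^4 - x^2 + 1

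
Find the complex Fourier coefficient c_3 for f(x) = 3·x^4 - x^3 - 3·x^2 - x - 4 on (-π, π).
Compute the real Fourier coefficients first: a_3 = 28/9 - 8·π^2/3, b_3 = -2·π^2/3 - 2/9.
Then c_3 = (a_3 − i·b_3)/2 = -4·π^2/3 + 14/9 + i/9 + i·π^2/3.

Final answer: -4·π^2/3 + 14/9 + i/9 + i·π^2/3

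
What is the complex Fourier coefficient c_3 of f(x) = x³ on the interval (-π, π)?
Compute the real Fourier coefficients first: a_3 = 0, b_3 = -4/9 + 2·π^2/3.
Then c_3 = (a_3 − i·b_3)/2 = -i·π^2/3 + 2·i/9.

Final answer: -i·π^2/3 + 2·i/9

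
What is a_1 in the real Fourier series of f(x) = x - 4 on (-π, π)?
a_1 = (1/π) ∫_{-π}^{π} f(x)·cos(1x) dx.
Evaluate the integral (use parity and integration by parts as needed): a_1 = 0.

Final answer: 0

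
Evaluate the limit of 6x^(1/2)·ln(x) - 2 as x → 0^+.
The product is a 0·∞ indeterminate form at x → 0⁺.
Rewrite the product as 6·ln(x) / x^(-1/2) and apply L'Hôpital, or use the standard hierarchy x^(-1/2) ≫ |ln x| as x → 0⁺.
The indeterminate product → 0, so the limit = -2.

Final answer: -2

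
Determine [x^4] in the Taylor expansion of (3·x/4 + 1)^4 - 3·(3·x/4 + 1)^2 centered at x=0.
Expand to order 4: (3·x/4 + 1)^4 - 3·(3·x/4 + 1)^2 = 81·x^4/256 + 27·x^3/16 + 27·x^2/16 - 3·x/2 - 2 + O(x^5).
The coefficient of x^4 is 81/256.

Final answer: 81/256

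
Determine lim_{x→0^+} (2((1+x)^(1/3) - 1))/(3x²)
Both numerator and denominator → 0 as x → 0^+; this is a 0/0 indeterminate form.
Expand each to leading order near x = 0: numerator ~ 2·x/3, denominator ~ 3·x^2.
The limit of the ratio is ∞.

Final answer: ∞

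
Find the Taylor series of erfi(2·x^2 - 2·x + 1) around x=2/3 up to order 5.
erfi(5/9) + 4·e^(25/81)·(x - 2/3)/(3·√(π)) + 364·e^(25/81)·(x - 2/3)^2/(81·√(π)) + 21536·e^(25/81)·(x - 2/3)^3/(6561·√(π)) + 1320088·e^(25/81)·(x - 2/3)^4/(177147·√(π)) + 245738096·e^(25/81)·(x - 2/3)^5/(23914845·√(π))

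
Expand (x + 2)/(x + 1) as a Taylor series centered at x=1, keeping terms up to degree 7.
3/2 - (x - 1)/4 + (x - 1)^2/8 - (x - 1)^3/16 + (x - 1)^4/32 - (x - 1)^5/64 + (x - 1)^6/128 - (x - 1)^7/256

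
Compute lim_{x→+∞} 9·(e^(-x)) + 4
Evaluate the dominant behaviour as x → +∞; each term tends to a finite value or vanishes.
Limit = 4.

Final answer: 4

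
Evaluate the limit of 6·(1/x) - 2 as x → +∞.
Evaluate the dominant behaviour as x → +∞; each term tends to a finite value or vanishes.
Limit = -2.

Final answer: -2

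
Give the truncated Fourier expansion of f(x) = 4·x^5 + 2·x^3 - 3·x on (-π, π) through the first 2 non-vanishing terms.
(-156·π^2 + 8·π^4 + 930)·sin(x) + (-4·π^4 - 24 + 18·π^2)·sin(2·x)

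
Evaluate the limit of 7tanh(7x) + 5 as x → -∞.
Evaluate the dominant behaviour as x → -∞; each term tends to a finite value or vanishes.
Limit = -2.

Final answer: -2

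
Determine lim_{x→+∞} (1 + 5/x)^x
As x → +∞: this is the defining limit (1 + 5/x)^x → e^5.
Limit = e^(5).

Final answer: e^(5)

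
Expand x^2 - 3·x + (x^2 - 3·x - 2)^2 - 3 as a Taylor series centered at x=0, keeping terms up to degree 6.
x^4 - 6·x^3 + 6·x^2 + 9·x + 1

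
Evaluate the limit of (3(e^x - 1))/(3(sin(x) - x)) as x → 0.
Both numerator and denominator → 0 as x → 0; this is a 0/0 indeterminate form.
Expand each to leading order near x = 0: numerator ~ 3·x, denominator ~ -x^3/2.
The limit of the ratio is -∞.

Final answer: -∞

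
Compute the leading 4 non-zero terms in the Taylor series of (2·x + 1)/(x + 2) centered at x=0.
3·x^3/16 - 3·x^2/8 + 3·x/4 + 1/2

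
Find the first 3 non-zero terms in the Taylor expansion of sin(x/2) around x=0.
x^5/3840 - x^3/48 + x/2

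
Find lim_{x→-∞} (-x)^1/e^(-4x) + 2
The quotient is an ∞/∞ indeterminate form as x → -∞.
Compare growth rates of the dominant terms (exponentials ≫ polynomials ≫ logarithms), or apply L'Hôpital's rule; the quotient → 0.
Adding the constant: 0 + 2 = 2. Limit = 2.

Final answer: 2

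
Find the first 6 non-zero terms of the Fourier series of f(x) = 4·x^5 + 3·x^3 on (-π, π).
(-154·π^2 + 8·π^4 + 924)·sin(x) + (-4·π^4 - 51/2 + 17·π^2)·sin(2·x) + (-106·π^2/27 + 212/81 + 8·π^4/3)·sin(3·x) + (-2·π^4 - 3/8 + π^2)·sin(4·x) + (-2·π^2/25 + 12/625 + 8·π^4/5)·sin(5·x) + (-4·π^4/3 - 7·π^2/27 + 7/162)·sin(6·x)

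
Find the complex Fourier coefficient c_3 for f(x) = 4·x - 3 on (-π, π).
Compute the real Fourier coefficients first: a_3 = 0, b_3 = 8/3.
Then c_3 = (a_3 − i·b_3)/2 = -4·i/3.

Final answer: -4·i/3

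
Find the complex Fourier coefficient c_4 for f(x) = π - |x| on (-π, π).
Compute the real Fourier coefficients first: a_4 = 0, b_4 = 0.
Then c_4 = (a_4 − i·b_4)/2 = 0.

Final answer: 0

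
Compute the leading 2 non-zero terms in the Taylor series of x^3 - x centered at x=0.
x^3 - x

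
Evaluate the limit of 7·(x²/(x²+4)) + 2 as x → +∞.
Evaluate the dominant behaviour as x → +∞; each term tends to a finite value or vanishes.
Limit = 9.

Final answer: 9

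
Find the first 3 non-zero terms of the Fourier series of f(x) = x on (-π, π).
2·sin(x) - sin(2·x) + 2·sin(3·x)/3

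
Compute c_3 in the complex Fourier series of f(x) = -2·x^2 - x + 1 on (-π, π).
Compute the real Fourier coefficients first: a_3 = 8/9, b_3 = -2/3.
Then c_3 = (a_3 − i·b_3)/2 = 4/9 + i/3.

Final answer: 4/9 + i/3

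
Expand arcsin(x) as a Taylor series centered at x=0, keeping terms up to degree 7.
5·x^7/112 + 3·x^5/40 + x^3/6 + x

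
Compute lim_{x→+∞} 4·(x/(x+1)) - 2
Evaluate the dominant behaviour as x → +∞; each term tends to a finite value or vanishes.
Limit = 2.

Final answer: 2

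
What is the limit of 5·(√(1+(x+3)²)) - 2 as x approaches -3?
Direct substitution at x = -3 gives 3.

Final answer: 3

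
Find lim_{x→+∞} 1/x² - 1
Evaluate the dominant behaviour as x → +∞; each term tends to a finite value or vanishes.
Limit = -1.

Final answer: -1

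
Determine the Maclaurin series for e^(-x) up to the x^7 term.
-x^7/5040 + x^6/720 - x^5/120 + x^4/24 - x^3/6 + x^2/2 - x + 1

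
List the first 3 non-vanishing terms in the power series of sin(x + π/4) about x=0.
-√(2)·x^2/4 + √(2)·x/2 + √(2)/2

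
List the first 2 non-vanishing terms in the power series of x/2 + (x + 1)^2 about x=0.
5·x/2 + 1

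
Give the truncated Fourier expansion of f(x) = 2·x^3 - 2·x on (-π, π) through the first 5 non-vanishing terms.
(-28 + 4·π^2)·sin(x) + (5 - 2·π^2)·sin(2·x) + (-20/9 + 4·π^2/3)·sin(3·x) + (11/8 - π^2)·sin(4·x) + (-124/125 + 4·π^2/5)·sin(5·x)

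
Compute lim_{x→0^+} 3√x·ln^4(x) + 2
The product is a 0·∞ indeterminate form at x → 0⁺.
Rewrite the product as 3·ln^4(x) / x^(-1/2) and apply L'Hôpital, or use the standard hierarchy x^(-1/2) ≫ |ln x|^4 as x → 0⁺.
The indeterminate product → 0, so the limit = 2.

Final answer: 2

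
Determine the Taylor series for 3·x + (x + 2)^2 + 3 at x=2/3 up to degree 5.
109/9 + 25·(x - 2/3)/3 + (x - 2/3)^2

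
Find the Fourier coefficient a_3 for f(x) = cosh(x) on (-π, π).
a_3 = (1/π) ∫_{-π}^{π} f(x)·cos(3x) dx.
Evaluate the integral (use parity and integration by parts as needed): a_3 = -sinh(π)/(5·π).

Final answer: -sinh(π)/(5·π)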